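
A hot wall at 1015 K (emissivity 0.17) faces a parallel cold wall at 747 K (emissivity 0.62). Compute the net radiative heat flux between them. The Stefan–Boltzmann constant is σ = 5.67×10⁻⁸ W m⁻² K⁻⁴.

For two large parallel gray plates, q = σ(T₁⁴ − T₂⁴) / (1/ε₁ + 1/ε₂ − 1).
1/ε₁ + 1/ε₂ − 1 = 1/0.17 + 1/0.62 − 1 = 6.495.
T₁⁴ − T₂⁴ = 1.06×10^12 − 3.11×10^11 = 7.50×10^11 K⁴.
q = 5.67×10⁻⁸ × 7.50×10^11 / 6.495 = 6550 W/m².

q ≈ 6550 W/m²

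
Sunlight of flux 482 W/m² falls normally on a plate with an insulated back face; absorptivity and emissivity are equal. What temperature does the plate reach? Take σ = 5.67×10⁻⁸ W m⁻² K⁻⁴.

T ≈ 304 K

Absorbed flux αS = emitted flux εσT⁴ (one radiating face); with α = ε, T = (S/σ)^(1/4).
T = (482 / 5.67×10⁻⁸)^(1/4) = (8.50×10^9)^(1/4).
T = 304 K.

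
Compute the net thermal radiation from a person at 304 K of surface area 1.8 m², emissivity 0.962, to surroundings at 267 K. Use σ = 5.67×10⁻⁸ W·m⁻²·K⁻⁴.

Q = εσA(T⁴ − T_s⁴). T⁴ − T_s⁴ = (304)⁴ − (267)⁴ = 8.54×10^9 − 5.08×10^9 = 3.46×10^9 K⁴.
Q = 0.962 × 5.67×10⁻⁸ × 1.80 × 3.46×10^9 = 340 W.

Q ≈ 340 W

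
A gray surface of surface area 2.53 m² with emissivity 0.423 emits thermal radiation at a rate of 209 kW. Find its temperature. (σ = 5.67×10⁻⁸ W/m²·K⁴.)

T ≈ 1360 K

From P = εσAT⁴, T = (P / εσA)^(1/4) = (2.09×10^5 / (0.423 × 5.67×10⁻⁸ × 2.53))^(1/4).
T = (3.44×10^12)^(1/4) = 1360 K.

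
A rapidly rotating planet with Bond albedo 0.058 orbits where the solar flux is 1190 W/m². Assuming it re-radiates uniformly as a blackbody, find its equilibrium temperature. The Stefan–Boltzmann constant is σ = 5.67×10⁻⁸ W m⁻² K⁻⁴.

Power absorbed = (1−a)S·πR²; power emitted = 4πR²σT⁴. Equating and cancelling πR²:
T = ((1−a)S / 4σ)^(1/4) = (1120 / (4 × 5.67×10⁻⁸))^(1/4) = (4.94×10^9)^(1/4).
T = 265 K.

T ≈ 265 K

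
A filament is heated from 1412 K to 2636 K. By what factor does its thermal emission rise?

P ∝ T⁴, so the ratio is (2636/1412)⁴ = (1.867)⁴ = 12.1.

ratio ≈ 12.1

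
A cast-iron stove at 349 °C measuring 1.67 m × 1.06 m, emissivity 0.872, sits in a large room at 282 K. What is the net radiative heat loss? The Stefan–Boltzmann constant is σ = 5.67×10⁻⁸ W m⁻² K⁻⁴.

A = 1.67 × 1.06 = 1.77 m².
Convert: 349 °C = 622 K.
Q = εσA(T⁴ − T_s⁴). T⁴ − T_s⁴ = (622)⁴ − (282)⁴ = 1.50×10^11 − 6.32×10^9 = 1.43×10^11 K⁴.
Q = 0.872 × 5.67×10⁻⁸ × 1.77 × 1.43×10^11 = 12500 W.

Q ≈ 12500 W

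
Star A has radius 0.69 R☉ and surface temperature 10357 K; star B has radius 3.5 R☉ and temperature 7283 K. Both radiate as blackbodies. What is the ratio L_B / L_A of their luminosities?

L = 4πR²σT⁴ ∝ R²T⁴, so L_B/L_A = (3.5/0.69)² × (7283/10357)⁴ = 25.7 × 0.245 = 6.29.

L_B/L_A ≈ 6.29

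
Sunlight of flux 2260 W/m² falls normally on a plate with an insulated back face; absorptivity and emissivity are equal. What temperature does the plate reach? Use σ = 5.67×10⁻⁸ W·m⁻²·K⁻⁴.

Absorbed flux αS = emitted flux εσT⁴ (one radiating face); with α = ε, T = (S/σ)^(1/4).
T = (2260 / 5.67×10⁻⁸)^(1/4) = (3.99×10^10)^(1/4).
T = 447 K.

T ≈ 447 K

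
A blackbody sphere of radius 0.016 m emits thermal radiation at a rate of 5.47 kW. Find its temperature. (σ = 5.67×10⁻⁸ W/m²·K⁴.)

T ≈ 2340 K

A = 4πr² = 4π × (0.016)² = 3.22×10^-3 m².
From P = σAT⁴, T = (P / σA)^(1/4) = (5470 / (5.67×10⁻⁸ × 3.22×10^-3))^(1/4).
T = (3.00×10^13)^(1/4) = 2340 K.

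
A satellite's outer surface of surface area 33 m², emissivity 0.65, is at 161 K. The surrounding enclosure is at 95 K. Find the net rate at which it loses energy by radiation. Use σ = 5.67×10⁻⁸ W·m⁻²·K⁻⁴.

Q = εσA(T⁴ − T_s⁴). T⁴ − T_s⁴ = (161)⁴ − (95)⁴ = 6.72×10^8 − 8.15×10^7 = 5.90×10^8 K⁴.
Q = 0.65 × 5.67×10⁻⁸ × 33.0 × 5.90×10^8 = 718 W.

Q ≈ 718 W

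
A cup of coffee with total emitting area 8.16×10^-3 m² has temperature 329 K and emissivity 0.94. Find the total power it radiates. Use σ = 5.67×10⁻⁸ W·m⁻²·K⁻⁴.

P ≈ 5.10 W

P = εσAT⁴ = 0.94 × 5.67×10⁻⁸ × 8.16×10^-3 × (329)⁴ = 0.94 × 5.67×10⁻⁸ × 8.16×10^-3 × 1.17×10^10.
P = 5.10 W.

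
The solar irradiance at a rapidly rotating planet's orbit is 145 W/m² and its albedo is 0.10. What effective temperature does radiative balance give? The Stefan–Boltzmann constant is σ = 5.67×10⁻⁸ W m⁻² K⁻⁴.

Power absorbed = (1−a)S·πR²; power emitted = 4πR²σT⁴. Equating and cancelling πR²:
T = ((1−a)S / 4σ)^(1/4) = (130 / (4 × 5.67×10⁻⁸))^(1/4) = (5.75×10^8)^(1/4).
T = 155 K.

T ≈ 155 K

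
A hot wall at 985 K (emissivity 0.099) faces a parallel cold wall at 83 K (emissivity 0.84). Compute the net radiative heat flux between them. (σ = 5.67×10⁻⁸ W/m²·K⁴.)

q ≈ 5190 W/m²

For two large parallel gray plates, q = σ(T₁⁴ − T₂⁴) / (1/ε₁ + 1/ε₂ − 1).
1/ε₁ + 1/ε₂ − 1 = 1/0.099 + 1/0.84 − 1 = 10.29.
T₁⁴ − T₂⁴ = 9.41×10^11 − 4.75×10^7 = 9.41×10^11 K⁴.
q = 5.67×10⁻⁸ × 9.41×10^11 / 10.29 = 5190 W/m².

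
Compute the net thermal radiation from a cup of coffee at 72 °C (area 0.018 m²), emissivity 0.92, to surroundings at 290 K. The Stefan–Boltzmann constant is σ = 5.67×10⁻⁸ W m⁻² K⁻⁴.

Q ≈ 6.66 W

Convert: 72 °C = 345 K.
Q = εσA(T⁴ − T_s⁴). T⁴ − T_s⁴ = (345)⁴ − (290)⁴ = 1.42×10^10 − 7.07×10^9 = 7.09×10^9 K⁴.
Q = 0.92 × 5.67×10⁻⁸ × 0.0180 × 7.09×10^9 = 6.66 W.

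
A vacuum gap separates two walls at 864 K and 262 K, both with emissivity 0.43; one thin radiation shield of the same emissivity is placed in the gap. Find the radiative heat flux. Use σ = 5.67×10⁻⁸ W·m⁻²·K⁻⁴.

q ≈ 4290 W/m²

Each of the 2 gaps contributes resistance (2/ε − 1) = 2/0.43 − 1 = 3.651; total = 7.302.
q = σ(T₁⁴ − T₂⁴) / 7.302 = 5.67×10⁻⁸ × 5.53×10^11 / 7.302 = 4290 W/m².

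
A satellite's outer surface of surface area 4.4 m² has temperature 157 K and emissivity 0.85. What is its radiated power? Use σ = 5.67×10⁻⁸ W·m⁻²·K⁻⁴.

P ≈ 129 W

P = εσAT⁴ = 0.85 × 5.67×10⁻⁸ × 4.40 × (157)⁴ = 0.85 × 5.67×10⁻⁸ × 4.40 × 6.08×10^8.
P = 129 W.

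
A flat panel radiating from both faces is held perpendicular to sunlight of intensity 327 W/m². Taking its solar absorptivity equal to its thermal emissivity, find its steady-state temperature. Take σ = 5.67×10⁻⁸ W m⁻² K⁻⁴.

Absorbed flux αS = emitted flux 2εσT⁴ per unit area; with α = ε this gives T = (S/2σ)^(1/4).
T = (327 / (2 × 5.67×10⁻⁸))^(1/4) = (2.88×10^9)^(1/4).
T = 232 K.

T ≈ 232 K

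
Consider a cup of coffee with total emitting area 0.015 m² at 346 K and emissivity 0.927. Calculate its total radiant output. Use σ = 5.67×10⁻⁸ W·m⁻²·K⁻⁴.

P ≈ 11.3 W

P = εσAT⁴ = 0.927 × 5.67×10⁻⁸ × 0.0150 × (346)⁴ = 0.927 × 5.67×10⁻⁸ × 0.0150 × 1.43×10^10.
P = 11.3 W.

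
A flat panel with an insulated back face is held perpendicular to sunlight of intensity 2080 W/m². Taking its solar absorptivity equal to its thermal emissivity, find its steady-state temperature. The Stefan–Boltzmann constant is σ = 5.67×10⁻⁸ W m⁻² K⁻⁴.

Absorbed flux αS = emitted flux εσT⁴ (one radiating face); with α = ε, T = (S/σ)^(1/4).
T = (2080 / 5.67×10⁻⁸)^(1/4) = (3.67×10^10)^(1/4).
T = 438 K.

T ≈ 438 K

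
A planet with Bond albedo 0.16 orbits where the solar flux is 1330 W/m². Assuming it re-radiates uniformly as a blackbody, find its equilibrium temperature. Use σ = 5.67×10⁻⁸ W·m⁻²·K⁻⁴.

Power absorbed = (1−a)S·πR²; power emitted = 4πR²σT⁴. Equating and cancelling πR²:
T = ((1−a)S / 4σ)^(1/4) = (1120 / (4 × 5.67×10⁻⁸))^(1/4) = (4.93×10^9)^(1/4).
T = 265 K.

T ≈ 265 K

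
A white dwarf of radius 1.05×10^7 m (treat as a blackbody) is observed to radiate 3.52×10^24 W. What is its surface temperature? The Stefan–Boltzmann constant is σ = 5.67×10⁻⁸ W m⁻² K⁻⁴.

T ≈ 14500 K

A = 4πr² = 4π × (1.05×10^7)² = 1.39×10^15 m².
From P = σAT⁴, T = (P / σA)^(1/4) = (3.52×10^24 / (5.67×10⁻⁸ × 1.39×10^15))^(1/4).
T = (4.48×10^16)^(1/4) = 14500 K.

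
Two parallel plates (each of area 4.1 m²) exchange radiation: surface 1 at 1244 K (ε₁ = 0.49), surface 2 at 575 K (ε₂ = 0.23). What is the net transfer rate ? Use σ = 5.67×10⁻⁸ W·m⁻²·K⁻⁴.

For two large parallel gray plates, q = σ(T₁⁴ − T₂⁴) / (1/ε₁ + 1/ε₂ − 1).
1/ε₁ + 1/ε₂ − 1 = 1/0.49 + 1/0.23 − 1 = 5.389.
T₁⁴ − T₂⁴ = 2.39×10^12 − 1.09×10^11 = 2.29×10^12 K⁴.
q = 5.67×10⁻⁸ × 2.29×10^12 / 5.389 = 24000 W/m².
Q = q·A = 24000 × 4.1 = 98600 W.

Q ≈ 98600 W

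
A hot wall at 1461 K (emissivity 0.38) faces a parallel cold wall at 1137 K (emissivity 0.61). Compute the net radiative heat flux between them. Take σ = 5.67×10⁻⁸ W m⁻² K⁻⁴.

q ≈ 50000 W/m²

For two large parallel gray plates, q = σ(T₁⁴ − T₂⁴) / (1/ε₁ + 1/ε₂ − 1).
1/ε₁ + 1/ε₂ − 1 = 1/0.38 + 1/0.61 − 1 = 3.271.
T₁⁴ − T₂⁴ = 4.56×10^12 − 1.67×10^12 = 2.88×10^12 K⁴.
q = 5.67×10⁻⁸ × 2.88×10^12 / 3.271 = 50000 W/m².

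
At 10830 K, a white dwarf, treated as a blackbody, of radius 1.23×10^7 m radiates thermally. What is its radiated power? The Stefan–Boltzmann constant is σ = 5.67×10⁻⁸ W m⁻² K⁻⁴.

P ≈ 1.48×10^24 W

A = 4πr² = 4π × (1.23×10^7)² = 1.90×10^15 m².
P = σAT⁴ = 5.67×10⁻⁸ × 1.90×10^15 × (10830)⁴ = 5.67×10⁻⁸ × 1.90×10^15 × 1.38×10^16.
P = 1.48×10^24 W.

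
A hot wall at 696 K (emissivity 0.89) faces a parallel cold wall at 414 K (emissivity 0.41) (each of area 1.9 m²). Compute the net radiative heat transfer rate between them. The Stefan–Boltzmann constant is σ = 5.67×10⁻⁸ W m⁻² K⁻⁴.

Q ≈ 8630 W

For two large parallel gray plates, q = σ(T₁⁴ − T₂⁴) / (1/ε₁ + 1/ε₂ − 1).
1/ε₁ + 1/ε₂ − 1 = 1/0.89 + 1/0.41 − 1 = 2.563.
T₁⁴ − T₂⁴ = 2.35×10^11 − 2.94×10^10 = 2.05×10^11 K⁴.
q = 5.67×10⁻⁸ × 2.05×10^11 / 2.563 = 4540 W/m².
Q = q·A = 4540 × 1.9 = 8630 W.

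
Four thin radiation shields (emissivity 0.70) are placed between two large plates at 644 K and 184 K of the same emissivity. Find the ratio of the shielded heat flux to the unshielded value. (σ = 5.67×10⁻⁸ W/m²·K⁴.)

ratio ≈ 0.200

With N identical shields there are N+1 = 5 gaps in series, each with the same radiative resistance, so the flux falls to 1/(N+1) of its unshielded value.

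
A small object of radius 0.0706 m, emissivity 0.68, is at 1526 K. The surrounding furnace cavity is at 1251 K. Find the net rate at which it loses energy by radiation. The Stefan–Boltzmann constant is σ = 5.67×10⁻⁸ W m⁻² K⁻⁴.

A = 4πr² = 4π × (0.0706)² = 0.0626 m².
Q = εσA(T⁴ − T_s⁴). T⁴ − T_s⁴ = (1526)⁴ − (1251)⁴ = 5.42×10^12 − 2.45×10^12 = 2.97×10^12 K⁴.
Q = 0.68 × 5.67×10⁻⁸ × 0.0626 × 2.97×10^12 = 7180 W.

Q ≈ 7180 W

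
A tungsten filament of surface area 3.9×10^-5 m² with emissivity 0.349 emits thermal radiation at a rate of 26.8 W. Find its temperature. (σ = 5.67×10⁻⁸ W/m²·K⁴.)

T ≈ 2430 K

From P = εσAT⁴, T = (P / εσA)^(1/4) = (26.8 / (0.349 × 5.67×10⁻⁸ × 3.90×10^-5))^(1/4).
T = (3.47×10^13)^(1/4) = 2430 K.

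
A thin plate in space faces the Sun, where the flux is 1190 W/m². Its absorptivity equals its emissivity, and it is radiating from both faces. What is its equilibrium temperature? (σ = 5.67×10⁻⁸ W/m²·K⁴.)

Absorbed flux αS = emitted flux 2εσT⁴ per unit area; with α = ε this gives T = (S/2σ)^(1/4).
T = (1190 / (2 × 5.67×10⁻⁸))^(1/4) = (1.05×10^10)^(1/4).
T = 320 K.

T ≈ 320 K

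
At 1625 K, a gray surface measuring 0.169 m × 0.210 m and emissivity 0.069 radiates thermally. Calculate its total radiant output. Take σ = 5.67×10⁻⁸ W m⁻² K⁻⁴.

P ≈ 968 W

A = 0.169 × 0.210 = 0.0355 m².
P = εσAT⁴ = 0.069 × 5.67×10⁻⁸ × 0.0355 × (1625)⁴ = 0.069 × 5.67×10⁻⁸ × 0.0355 × 6.97×10^12.
P = 968 W.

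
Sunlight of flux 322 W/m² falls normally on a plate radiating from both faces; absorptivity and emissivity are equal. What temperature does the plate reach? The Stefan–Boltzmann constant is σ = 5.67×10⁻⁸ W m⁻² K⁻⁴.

T ≈ 231 K

Absorbed flux αS = emitted flux 2εσT⁴ per unit area; with α = ε this gives T = (S/2σ)^(1/4).
T = (322 / (2 × 5.67×10⁻⁸))^(1/4) = (2.84×10^9)^(1/4).
T = 231 K.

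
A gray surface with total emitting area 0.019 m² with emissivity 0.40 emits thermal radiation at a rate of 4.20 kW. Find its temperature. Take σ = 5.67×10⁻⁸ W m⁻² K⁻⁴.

From P = εσAT⁴, T = (P / εσA)^(1/4) = (4200 / (0.40 × 5.67×10⁻⁸ × 0.0190))^(1/4).
T = (9.75×10^12)^(1/4) = 1770 K.

T ≈ 1770 K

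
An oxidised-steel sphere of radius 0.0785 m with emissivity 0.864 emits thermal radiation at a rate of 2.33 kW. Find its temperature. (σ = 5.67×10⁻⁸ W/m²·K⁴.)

T ≈ 885 K

A = 4πr² = 4π × (0.0785)² = 0.0774 m².
From P = εσAT⁴, T = (P / εσA)^(1/4) = (2330 / (0.864 × 5.67×10⁻⁸ × 0.0774))^(1/4).
T = (6.14×10^11)^(1/4) = 885 K.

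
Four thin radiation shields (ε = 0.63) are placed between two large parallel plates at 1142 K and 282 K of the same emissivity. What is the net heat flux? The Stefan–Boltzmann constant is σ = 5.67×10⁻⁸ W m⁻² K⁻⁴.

Each of the 5 gaps contributes resistance (2/ε − 1) = 2/0.63 − 1 = 2.175; total = 10.87.
q = σ(T₁⁴ − T₂⁴) / 10.87 = 5.67×10⁻⁸ × 1.69×10^12 / 10.87 = 8840 W/m².

q ≈ 8840 W/m²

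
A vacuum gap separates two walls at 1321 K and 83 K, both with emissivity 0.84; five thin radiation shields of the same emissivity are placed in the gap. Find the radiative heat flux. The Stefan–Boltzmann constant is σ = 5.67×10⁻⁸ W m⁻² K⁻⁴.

Each of the 6 gaps contributes resistance (2/ε − 1) = 2/0.84 − 1 = 1.381; total = 8.286.
q = σ(T₁⁴ − T₂⁴) / 8.286 = 5.67×10⁻⁸ × 3.05×10^12 / 8.286 = 20800 W/m².

q ≈ 20800 W/m²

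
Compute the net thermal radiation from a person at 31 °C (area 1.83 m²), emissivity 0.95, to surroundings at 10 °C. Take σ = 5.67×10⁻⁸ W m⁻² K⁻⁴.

Convert: 31 °C = 304 K; 10 °C = 283 K.
Q = εσA(T⁴ − T_s⁴). T⁴ − T_s⁴ = (304)⁴ − (283)⁴ = 8.54×10^9 − 6.41×10^9 = 2.13×10^9 K⁴.
Q = 0.95 × 5.67×10⁻⁸ × 1.83 × 2.13×10^9 = 210 W.

Q ≈ 210 W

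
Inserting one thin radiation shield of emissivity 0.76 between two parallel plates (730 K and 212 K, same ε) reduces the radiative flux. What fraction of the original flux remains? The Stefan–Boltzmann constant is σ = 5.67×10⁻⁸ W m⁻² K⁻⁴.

With N identical shields there are N+1 = 2 gaps in series, each with the same radiative resistance, so the flux falls to 1/(N+1) of its unshielded value.

ratio ≈ 0.500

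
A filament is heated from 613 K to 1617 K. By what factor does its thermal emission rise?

P ∝ T⁴, so the ratio is (1617/613)⁴ = (2.638)⁴ = 48.4.

ratio ≈ 48.4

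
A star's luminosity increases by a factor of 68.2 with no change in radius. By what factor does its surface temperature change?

P ∝ T⁴ ⇒ T ∝ P^(1/4), so T scales by (68.2)^(1/4) = 2.87.

factor ≈ 2.87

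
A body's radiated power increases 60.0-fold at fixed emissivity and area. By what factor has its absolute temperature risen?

P ∝ T⁴ ⇒ T ∝ P^(1/4), so T scales by (60.0)^(1/4) = 2.78.

factor ≈ 2.78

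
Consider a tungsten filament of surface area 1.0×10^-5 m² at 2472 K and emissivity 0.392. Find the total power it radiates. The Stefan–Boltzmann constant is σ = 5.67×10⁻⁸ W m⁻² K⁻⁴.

P ≈ 8.30 W

P = εσAT⁴ = 0.392 × 5.67×10⁻⁸ × 1.00×10^-5 × (2472)⁴ = 0.392 × 5.67×10⁻⁸ × 1.00×10^-5 × 3.73×10^13.
P = 8.30 W.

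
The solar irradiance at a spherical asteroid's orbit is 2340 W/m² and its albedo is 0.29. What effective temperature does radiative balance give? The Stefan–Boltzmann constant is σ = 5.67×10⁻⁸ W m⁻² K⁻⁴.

Power absorbed = (1−a)S·πR²; power emitted = 4πR²σT⁴. Equating and cancelling πR²:
T = ((1−a)S / 4σ)^(1/4) = (1660 / (4 × 5.67×10⁻⁸))^(1/4) = (7.33×10^9)^(1/4).
T = 293 K.

T ≈ 293 K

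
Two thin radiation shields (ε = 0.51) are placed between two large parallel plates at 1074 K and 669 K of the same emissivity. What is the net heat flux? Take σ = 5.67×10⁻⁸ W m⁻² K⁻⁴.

q ≈ 7310 W/m²

Each of the 3 gaps contributes resistance (2/ε − 1) = 2/0.51 − 1 = 2.922; total = 8.765.
q = σ(T₁⁴ − T₂⁴) / 8.765 = 5.67×10⁻⁸ × 1.13×10^12 / 8.765 = 7310 W/m².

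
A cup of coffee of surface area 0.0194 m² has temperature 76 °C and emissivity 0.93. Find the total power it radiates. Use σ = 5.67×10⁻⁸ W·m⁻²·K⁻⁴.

P ≈ 15.2 W

76 °C = 349 K.
P = εσAT⁴ = 0.93 × 5.67×10⁻⁸ × 0.0194 × (349)⁴ = 0.93 × 5.67×10⁻⁸ × 0.0194 × 1.48×10^10.
P = 15.2 W.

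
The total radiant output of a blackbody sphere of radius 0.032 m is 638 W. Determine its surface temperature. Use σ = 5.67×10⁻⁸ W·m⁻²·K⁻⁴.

T ≈ 967 K

A = 4πr² = 4π × (0.032)² = 0.0129 m².
From P = σAT⁴, T = (P / σA)^(1/4) = (638 / (5.67×10⁻⁸ × 0.0129))^(1/4).
T = (8.74×10^11)^(1/4) = 967 K.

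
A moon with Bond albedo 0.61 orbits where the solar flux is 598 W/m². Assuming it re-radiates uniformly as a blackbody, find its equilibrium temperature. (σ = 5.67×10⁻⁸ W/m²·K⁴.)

T ≈ 179 K

Power absorbed = (1−a)S·πR²; power emitted = 4πR²σT⁴. Equating and cancelling πR²:
T = ((1−a)S / 4σ)^(1/4) = (233 / (4 × 5.67×10⁻⁸))^(1/4) = (1.03×10^9)^(1/4).
T = 179 K.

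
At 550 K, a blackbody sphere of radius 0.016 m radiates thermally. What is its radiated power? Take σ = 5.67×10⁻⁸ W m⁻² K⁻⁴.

A = 4πr² = 4π × (0.016)² = 3.22×10^-3 m².
P = σAT⁴ = 5.67×10⁻⁸ × 3.22×10^-3 × (550)⁴ = 5.67×10⁻⁸ × 3.22×10^-3 × 9.15×10^10.
P = 16.7 W.

P ≈ 16.7 W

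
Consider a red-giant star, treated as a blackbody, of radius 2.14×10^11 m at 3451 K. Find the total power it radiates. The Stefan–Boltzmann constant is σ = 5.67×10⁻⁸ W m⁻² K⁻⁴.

P ≈ 4.63×10^30 W

A = 4πr² = 4π × (2.14×10^11)² = 5.75×10^23 m².
P = σAT⁴ = 5.67×10⁻⁸ × 5.75×10^23 × (3451)⁴ = 5.67×10⁻⁸ × 5.75×10^23 × 1.42×10^14.
P = 4.63×10^30 W.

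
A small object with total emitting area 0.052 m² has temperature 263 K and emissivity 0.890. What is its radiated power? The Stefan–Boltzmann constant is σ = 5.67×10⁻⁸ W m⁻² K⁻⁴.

P = εσAT⁴ = 0.890 × 5.67×10⁻⁸ × 0.0520 × (263)⁴ = 0.890 × 5.67×10⁻⁸ × 0.0520 × 4.78×10^9.
P = 12.6 W.

P ≈ 12.6 W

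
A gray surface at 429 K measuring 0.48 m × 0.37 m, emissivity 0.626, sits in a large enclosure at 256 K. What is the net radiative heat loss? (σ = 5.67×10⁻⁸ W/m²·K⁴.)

A = 0.48 × 0.37 = 0.178 m².
Q = εσA(T⁴ − T_s⁴). T⁴ − T_s⁴ = (429)⁴ − (256)⁴ = 3.39×10^10 − 4.29×10^9 = 2.96×10^10 K⁴.
Q = 0.626 × 5.67×10⁻⁸ × 0.178 × 2.96×10^10 = 186 W.

Q ≈ 186 W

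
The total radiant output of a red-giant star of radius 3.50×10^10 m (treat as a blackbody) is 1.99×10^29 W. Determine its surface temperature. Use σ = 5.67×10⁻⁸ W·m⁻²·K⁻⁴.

T ≈ 3890 K

A = 4πr² = 4π × (3.50×10^10)² = 1.54×10^22 m².
From P = σAT⁴, T = (P / σA)^(1/4) = (1.99×10^29 / (5.67×10⁻⁸ × 1.54×10^22))^(1/4).
T = (2.28×10^14)^(1/4) = 3890 K.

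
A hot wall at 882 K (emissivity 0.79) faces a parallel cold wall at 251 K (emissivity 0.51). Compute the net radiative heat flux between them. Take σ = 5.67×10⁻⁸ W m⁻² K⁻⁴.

q ≈ 15300 W/m²

For two large parallel gray plates, q = σ(T₁⁴ − T₂⁴) / (1/ε₁ + 1/ε₂ − 1).
1/ε₁ + 1/ε₂ − 1 = 1/0.79 + 1/0.51 − 1 = 2.227.
T₁⁴ − T₂⁴ = 6.05×10^11 − 3.97×10^9 = 6.01×10^11 K⁴.
q = 5.67×10⁻⁸ × 6.01×10^11 / 2.227 = 15300 W/m².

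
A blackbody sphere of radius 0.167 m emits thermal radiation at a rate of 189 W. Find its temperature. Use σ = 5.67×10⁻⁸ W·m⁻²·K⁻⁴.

A = 4πr² = 4π × (0.167)² = 0.350 m².
From P = σAT⁴, T = (P / σA)^(1/4) = (189 / (5.67×10⁻⁸ × 0.350))^(1/4).
T = (9.51×10^9)^(1/4) = 312 K.

T ≈ 312 K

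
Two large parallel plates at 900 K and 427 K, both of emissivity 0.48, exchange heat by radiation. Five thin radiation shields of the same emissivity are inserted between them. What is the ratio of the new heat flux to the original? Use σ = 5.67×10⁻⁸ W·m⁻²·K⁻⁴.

With N identical shields there are N+1 = 6 gaps in series, each with the same radiative resistance, so the flux falls to 1/(N+1) of its unshielded value.

ratio ≈ 0.167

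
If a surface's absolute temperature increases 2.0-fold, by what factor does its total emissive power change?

factor ≈ 16.0

P ∝ T⁴, so the power scales as (2.0)⁴ = 16.0.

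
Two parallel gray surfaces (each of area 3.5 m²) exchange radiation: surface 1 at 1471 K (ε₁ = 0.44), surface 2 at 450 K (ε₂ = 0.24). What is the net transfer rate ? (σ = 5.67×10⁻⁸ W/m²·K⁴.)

Q ≈ 1.69×10^5 W

For two large parallel gray plates, q = σ(T₁⁴ − T₂⁴) / (1/ε₁ + 1/ε₂ − 1).
1/ε₁ + 1/ε₂ − 1 = 1/0.44 + 1/0.24 − 1 = 5.439.
T₁⁴ − T₂⁴ = 4.68×10^12 − 4.10×10^10 = 4.64×10^12 K⁴.
q = 5.67×10⁻⁸ × 4.64×10^12 / 5.439 = 48400 W/m².
Q = q·A = 48400 × 3.5 = 1.69×10^5 W.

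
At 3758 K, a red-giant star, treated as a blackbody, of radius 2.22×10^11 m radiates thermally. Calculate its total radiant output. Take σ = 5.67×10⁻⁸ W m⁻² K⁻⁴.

A = 4πr² = 4π × (2.22×10^11)² = 6.19×10^23 m².
P = σAT⁴ = 5.67×10⁻⁸ × 6.19×10^23 × (3758)⁴ = 5.67×10⁻⁸ × 6.19×10^23 × 1.99×10^14.
P = 7.00×10^30 W.

P ≈ 7.00×10^30 W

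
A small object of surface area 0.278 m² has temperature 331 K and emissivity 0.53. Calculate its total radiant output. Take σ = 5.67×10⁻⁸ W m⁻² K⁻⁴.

Stefan–Boltzmann: P = εσAT⁴ = 0.53 × 5.67×10⁻⁸ × 0.278 × (331)⁴ = 0.53 × 5.67×10⁻⁸ × 0.278 × 1.20×10^10.
P = 100 W.

P ≈ 100 W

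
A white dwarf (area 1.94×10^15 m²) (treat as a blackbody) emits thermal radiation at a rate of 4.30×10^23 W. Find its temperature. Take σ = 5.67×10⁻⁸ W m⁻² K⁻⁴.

T ≈ 7910 K

From P = σAT⁴, T = (P / σA)^(1/4) = (4.30×10^23 / (5.67×10⁻⁸ × 1.94×10^15))^(1/4).
T = (3.91×10^15)^(1/4) = 7910 K.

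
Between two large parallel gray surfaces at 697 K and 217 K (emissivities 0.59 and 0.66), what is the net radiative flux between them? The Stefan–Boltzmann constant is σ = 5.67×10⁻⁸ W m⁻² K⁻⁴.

q ≈ 6000 W/m²

For two large parallel gray plates, q = σ(T₁⁴ − T₂⁴) / (1/ε₁ + 1/ε₂ − 1).
1/ε₁ + 1/ε₂ − 1 = 1/0.59 + 1/0.66 − 1 = 2.210.
T₁⁴ − T₂⁴ = 2.36×10^11 − 2.22×10^9 = 2.34×10^11 K⁴.
q = 5.67×10⁻⁸ × 2.34×10^11 / 2.210 = 6000 W/m².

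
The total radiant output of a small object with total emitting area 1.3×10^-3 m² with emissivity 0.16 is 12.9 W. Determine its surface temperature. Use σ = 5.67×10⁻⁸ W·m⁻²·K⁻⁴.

T ≈ 1020 K

From P = εσAT⁴, T = (P / εσA)^(1/4) = (12.9 / (0.16 × 5.67×10⁻⁸ × 1.30×10^-3))^(1/4).
T = (1.09×10^12)^(1/4) = 1020 K.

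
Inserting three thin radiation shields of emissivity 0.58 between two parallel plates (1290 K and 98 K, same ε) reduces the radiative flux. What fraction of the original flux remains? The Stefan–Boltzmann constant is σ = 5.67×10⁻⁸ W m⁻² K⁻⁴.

ratio ≈ 0.250

With N identical shields there are N+1 = 4 gaps in series, each with the same radiative resistance, so the flux falls to 1/(N+1) of its unshielded value.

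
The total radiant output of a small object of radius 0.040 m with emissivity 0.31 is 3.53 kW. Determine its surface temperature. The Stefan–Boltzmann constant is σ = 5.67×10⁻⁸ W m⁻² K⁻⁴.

T ≈ 1780 K

A = 4πr² = 4π × (0.040)² = 0.0201 m².
From P = εσAT⁴, T = (P / εσA)^(1/4) = (3530 / (0.31 × 5.67×10⁻⁸ × 0.0201))^(1/4).
T = (9.99×10^12)^(1/4) = 1780 K.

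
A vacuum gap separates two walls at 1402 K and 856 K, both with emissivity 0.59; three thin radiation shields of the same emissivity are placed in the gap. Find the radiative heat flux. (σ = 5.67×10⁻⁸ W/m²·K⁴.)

Each of the 4 gaps contributes resistance (2/ε − 1) = 2/0.59 − 1 = 2.390; total = 9.559.
q = σ(T₁⁴ − T₂⁴) / 9.559 = 5.67×10⁻⁸ × 3.33×10^12 / 9.559 = 19700 W/m².

q ≈ 19700 W/m²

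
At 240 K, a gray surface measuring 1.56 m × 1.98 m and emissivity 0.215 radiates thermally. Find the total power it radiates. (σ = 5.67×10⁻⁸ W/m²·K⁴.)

P ≈ 125 W

A = 1.56 × 1.98 = 3.09 m².
P = εσAT⁴ = 0.215 × 5.67×10⁻⁸ × 3.09 × (240)⁴ = 0.215 × 5.67×10⁻⁸ × 3.09 × 3.32×10^9.
P = 125 W.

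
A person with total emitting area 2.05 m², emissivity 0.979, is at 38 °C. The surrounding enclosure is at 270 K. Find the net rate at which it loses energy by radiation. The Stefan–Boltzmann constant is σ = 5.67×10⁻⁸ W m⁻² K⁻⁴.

Convert: 38 °C = 311 K.
Q = εσA(T⁴ − T_s⁴). T⁴ − T_s⁴ = (311)⁴ − (270)⁴ = 9.35×10^9 − 5.31×10^9 = 4.04×10^9 K⁴.
Q = 0.979 × 5.67×10⁻⁸ × 2.05 × 4.04×10^9 = 460 W.

Q ≈ 460 W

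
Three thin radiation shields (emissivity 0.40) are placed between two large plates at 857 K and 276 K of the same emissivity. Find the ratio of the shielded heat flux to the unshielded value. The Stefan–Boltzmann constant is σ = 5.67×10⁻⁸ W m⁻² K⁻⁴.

ratio ≈ 0.250

With N identical shields there are N+1 = 4 gaps in series, each with the same radiative resistance, so the flux falls to 1/(N+1) of its unshielded value.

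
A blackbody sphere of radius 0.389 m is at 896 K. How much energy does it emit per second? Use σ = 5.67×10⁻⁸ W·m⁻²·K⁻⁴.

A = 4πr² = 4π × (0.389)² = 1.90 m².
P = σAT⁴ = 5.67×10⁻⁸ × 1.90 × (896)⁴ = 5.67×10⁻⁸ × 1.90 × 6.45×10^11.
P = 69500 W.

P ≈ 69500 W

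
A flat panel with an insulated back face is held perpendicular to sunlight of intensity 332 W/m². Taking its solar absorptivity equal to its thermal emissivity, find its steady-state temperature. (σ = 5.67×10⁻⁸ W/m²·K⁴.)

Absorbed flux αS = emitted flux εσT⁴ (one radiating face); with α = ε, T = (S/σ)^(1/4).
T = (332 / 5.67×10⁻⁸)^(1/4) = (5.86×10^9)^(1/4).
T = 277 K.

T ≈ 277 K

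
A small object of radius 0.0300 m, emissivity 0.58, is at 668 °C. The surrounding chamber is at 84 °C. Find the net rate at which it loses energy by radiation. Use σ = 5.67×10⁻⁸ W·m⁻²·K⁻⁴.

A = 4πr² = 4π × (0.0300)² = 0.0113 m².
Convert: 668 °C = 941 K; 84 °C = 357 K.
Q = εσA(T⁴ − T_s⁴). T⁴ − T_s⁴ = (941)⁴ − (357)⁴ = 7.84×10^11 − 1.62×10^10 = 7.68×10^11 K⁴.
Q = 0.58 × 5.67×10⁻⁸ × 0.0113 × 7.68×10^11 = 286 W.

Q ≈ 286 W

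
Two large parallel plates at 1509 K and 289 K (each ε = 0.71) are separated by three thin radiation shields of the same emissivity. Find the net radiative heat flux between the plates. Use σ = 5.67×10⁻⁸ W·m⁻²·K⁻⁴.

Each of the 4 gaps contributes resistance (2/ε − 1) = 2/0.71 − 1 = 1.817; total = 7.268.
q = σ(T₁⁴ − T₂⁴) / 7.268 = 5.67×10⁻⁸ × 5.18×10^12 / 7.268 = 40400 W/m².

q ≈ 40400 W/m²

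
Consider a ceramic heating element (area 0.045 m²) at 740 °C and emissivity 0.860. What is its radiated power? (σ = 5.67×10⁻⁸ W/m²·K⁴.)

P ≈ 2310 W

740 °C = 1013 K.
Stefan–Boltzmann: P = εσAT⁴ = 0.860 × 5.67×10⁻⁸ × 0.0450 × (1013)⁴ = 0.860 × 5.67×10⁻⁸ × 0.0450 × 1.05×10^12.
P = 2310 W.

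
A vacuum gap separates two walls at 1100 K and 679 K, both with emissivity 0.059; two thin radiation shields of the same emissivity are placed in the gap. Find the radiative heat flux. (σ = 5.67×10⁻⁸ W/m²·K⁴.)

q ≈ 719 W/m²

Each of the 3 gaps contributes resistance (2/ε − 1) = 2/0.059 − 1 = 32.90; total = 98.69.
q = σ(T₁⁴ − T₂⁴) / 98.69 = 5.67×10⁻⁸ × 1.25×10^12 / 98.69 = 719 W/m².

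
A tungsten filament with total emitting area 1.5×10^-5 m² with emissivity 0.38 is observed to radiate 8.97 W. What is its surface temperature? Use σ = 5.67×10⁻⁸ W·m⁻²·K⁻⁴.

From P = εσAT⁴, T = (P / εσA)^(1/4) = (8.97 / (0.38 × 5.67×10⁻⁸ × 1.50×10^-5))^(1/4).
T = (2.78×10^13)^(1/4) = 2300 K.

T ≈ 2300 K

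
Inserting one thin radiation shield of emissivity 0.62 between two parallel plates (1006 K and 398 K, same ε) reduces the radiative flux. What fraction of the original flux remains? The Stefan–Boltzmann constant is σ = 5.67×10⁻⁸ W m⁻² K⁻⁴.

With N identical shields there are N+1 = 2 gaps in series, each with the same radiative resistance, so the flux falls to 1/(N+1) of its unshielded value.

ratio ≈ 0.500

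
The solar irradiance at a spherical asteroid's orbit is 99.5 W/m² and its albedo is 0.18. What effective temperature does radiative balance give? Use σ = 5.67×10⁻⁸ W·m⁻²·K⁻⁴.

T ≈ 138 K

Power absorbed = (1−a)S·πR²; power emitted = 4πR²σT⁴. Equating and cancelling πR²:
T = ((1−a)S / 4σ)^(1/4) = (81.6 / (4 × 5.67×10⁻⁸))^(1/4) = (3.60×10^8)^(1/4).
T = 138 K.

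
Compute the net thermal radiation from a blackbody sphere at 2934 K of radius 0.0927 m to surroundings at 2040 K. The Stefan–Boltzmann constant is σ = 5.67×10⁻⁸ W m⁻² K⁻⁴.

Q ≈ 3.48×10^5 W

A = 4πr² = 4π × (0.0927)² = 0.108 m².
Q = σA(T⁴ − T_s⁴). T⁴ − T_s⁴ = (2934)⁴ − (2040)⁴ = 7.41×10^13 − 1.73×10^13 = 5.68×10^13 K⁴.
Q = 5.67×10⁻⁸ × 0.108 × 5.68×10^13 = 3.48×10^5 W.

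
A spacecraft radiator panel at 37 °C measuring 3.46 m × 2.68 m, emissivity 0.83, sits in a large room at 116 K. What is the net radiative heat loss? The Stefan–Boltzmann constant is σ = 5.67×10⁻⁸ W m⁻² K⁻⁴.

Q ≈ 3950 W

A = 3.46 × 2.68 = 9.27 m².
Convert: 37 °C = 310 K.
Q = εσA(T⁴ − T_s⁴). T⁴ − T_s⁴ = (310)⁴ − (116)⁴ = 9.24×10^9 − 1.81×10^8 = 9.05×10^9 K⁴.
Q = 0.83 × 5.67×10⁻⁸ × 9.27 × 9.05×10^9 = 3950 W.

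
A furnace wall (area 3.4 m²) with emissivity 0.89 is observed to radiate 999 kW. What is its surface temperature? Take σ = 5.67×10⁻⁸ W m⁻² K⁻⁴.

From P = εσAT⁴, T = (P / εσA)^(1/4) = (9.99×10^5 / (0.89 × 5.67×10⁻⁸ × 3.40))^(1/4).
T = (5.82×10^12)^(1/4) = 1550 K.

T ≈ 1550 K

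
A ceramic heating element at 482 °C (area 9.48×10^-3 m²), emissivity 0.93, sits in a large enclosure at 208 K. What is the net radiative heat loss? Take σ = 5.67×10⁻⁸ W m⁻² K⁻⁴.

Q ≈ 161 W

Convert: 482 °C = 755 K.
Q = εσA(T⁴ − T_s⁴). T⁴ − T_s⁴ = (755)⁴ − (208)⁴ = 3.25×10^11 − 1.87×10^9 = 3.23×10^11 K⁴.
Q = 0.93 × 5.67×10⁻⁸ × 9.48×10^-3 × 3.23×10^11 = 161 W.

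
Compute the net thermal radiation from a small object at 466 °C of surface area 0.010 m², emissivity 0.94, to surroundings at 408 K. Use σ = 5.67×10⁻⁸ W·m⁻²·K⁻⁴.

Q ≈ 144 W

Convert: 466 °C = 739 K.
Q = εσA(T⁴ − T_s⁴). T⁴ − T_s⁴ = (739)⁴ − (408)⁴ = 2.98×10^11 − 2.77×10^10 = 2.71×10^11 K⁴.
Q = 0.94 × 5.67×10⁻⁸ × 0.0100 × 2.71×10^11 = 144 W.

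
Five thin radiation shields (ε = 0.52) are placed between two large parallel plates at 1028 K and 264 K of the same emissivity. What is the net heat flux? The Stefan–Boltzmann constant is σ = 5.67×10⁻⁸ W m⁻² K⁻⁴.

Each of the 6 gaps contributes resistance (2/ε − 1) = 2/0.52 − 1 = 2.846; total = 17.08.
q = σ(T₁⁴ − T₂⁴) / 17.08 = 5.67×10⁻⁸ × 1.11×10^12 / 17.08 = 3690 W/m².

q ≈ 3690 W/m²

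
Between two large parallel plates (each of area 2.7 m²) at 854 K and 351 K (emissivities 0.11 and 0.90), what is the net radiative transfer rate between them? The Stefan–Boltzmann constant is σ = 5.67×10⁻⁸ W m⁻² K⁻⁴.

For two large parallel gray plates, q = σ(T₁⁴ − T₂⁴) / (1/ε₁ + 1/ε₂ − 1).
1/ε₁ + 1/ε₂ − 1 = 1/0.11 + 1/0.90 − 1 = 9.202.
T₁⁴ − T₂⁴ = 5.32×10^11 − 1.52×10^10 = 5.17×10^11 K⁴.
q = 5.67×10⁻⁸ × 5.17×10^11 / 9.202 = 3180 W/m².
Q = q·A = 3180 × 2.7 = 8600 W.

Q ≈ 8600 W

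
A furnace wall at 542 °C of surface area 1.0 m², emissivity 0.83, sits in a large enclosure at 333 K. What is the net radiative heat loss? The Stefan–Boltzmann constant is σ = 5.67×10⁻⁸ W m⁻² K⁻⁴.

Q ≈ 20200 W

Convert: 542 °C = 815 K.
Q = εσA(T⁴ − T_s⁴). T⁴ − T_s⁴ = (815)⁴ − (333)⁴ = 4.41×10^11 − 1.23×10^10 = 4.29×10^11 K⁴.
Q = 0.83 × 5.67×10⁻⁸ × 1.00 × 4.29×10^11 = 20200 W.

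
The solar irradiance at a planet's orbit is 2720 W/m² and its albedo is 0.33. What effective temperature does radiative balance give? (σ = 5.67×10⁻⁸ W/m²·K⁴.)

Power absorbed = (1−a)S·πR²; power emitted = 4πR²σT⁴. Equating and cancelling πR²:
T = ((1−a)S / 4σ)^(1/4) = (1820 / (4 × 5.67×10⁻⁸))^(1/4) = (8.04×10^9)^(1/4).
T = 299 K.

T ≈ 299 K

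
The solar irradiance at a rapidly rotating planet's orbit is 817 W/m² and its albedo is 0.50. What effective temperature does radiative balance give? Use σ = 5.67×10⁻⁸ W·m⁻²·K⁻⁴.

T ≈ 206 K

Power absorbed = (1−a)S·πR²; power emitted = 4πR²σT⁴. Equating and cancelling πR²:
T = ((1−a)S / 4σ)^(1/4) = (408 / (4 × 5.67×10⁻⁸))^(1/4) = (1.80×10^9)^(1/4).
T = 206 K.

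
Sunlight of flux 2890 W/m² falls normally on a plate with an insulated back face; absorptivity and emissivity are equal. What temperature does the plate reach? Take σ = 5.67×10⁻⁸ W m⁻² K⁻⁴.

Absorbed flux αS = emitted flux εσT⁴ (one radiating face); with α = ε, T = (S/σ)^(1/4).
T = (2890 / 5.67×10⁻⁸)^(1/4) = (5.10×10^10)^(1/4).
T = 475 K.

T ≈ 475 K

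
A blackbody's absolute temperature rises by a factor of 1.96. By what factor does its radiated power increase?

factor ≈ 14.8

P ∝ T⁴, so the power scales as (1.96)⁴ = 14.8.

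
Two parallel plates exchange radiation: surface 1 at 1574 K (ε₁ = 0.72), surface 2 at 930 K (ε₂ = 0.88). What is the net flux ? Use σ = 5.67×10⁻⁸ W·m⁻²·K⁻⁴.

q ≈ 2.00×10^5 W/m²

For two large parallel gray plates, q = σ(T₁⁴ − T₂⁴) / (1/ε₁ + 1/ε₂ − 1).
1/ε₁ + 1/ε₂ − 1 = 1/0.72 + 1/0.88 − 1 = 1.525.
T₁⁴ − T₂⁴ = 6.14×10^12 − 7.48×10^11 = 5.39×10^12 K⁴.
q = 5.67×10⁻⁸ × 5.39×10^12 / 1.525 = 2.00×10^5 W/m².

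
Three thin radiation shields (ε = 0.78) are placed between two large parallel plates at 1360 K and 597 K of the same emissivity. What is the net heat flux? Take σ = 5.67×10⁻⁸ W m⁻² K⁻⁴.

Each of the 4 gaps contributes resistance (2/ε − 1) = 2/0.78 − 1 = 1.564; total = 6.256.
q = σ(T₁⁴ − T₂⁴) / 6.256 = 5.67×10⁻⁸ × 3.29×10^12 / 6.256 = 29900 W/m².

q ≈ 29900 W/m²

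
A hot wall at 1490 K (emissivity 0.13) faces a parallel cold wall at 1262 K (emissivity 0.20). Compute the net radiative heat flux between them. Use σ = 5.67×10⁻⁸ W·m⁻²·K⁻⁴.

q ≈ 11600 W/m²

For two large parallel gray plates, q = σ(T₁⁴ − T₂⁴) / (1/ε₁ + 1/ε₂ − 1).
1/ε₁ + 1/ε₂ − 1 = 1/0.13 + 1/0.20 − 1 = 11.69.
T₁⁴ − T₂⁴ = 4.93×10^12 − 2.54×10^12 = 2.39×10^12 K⁴.
q = 5.67×10⁻⁸ × 2.39×10^12 / 11.69 = 11600 W/m².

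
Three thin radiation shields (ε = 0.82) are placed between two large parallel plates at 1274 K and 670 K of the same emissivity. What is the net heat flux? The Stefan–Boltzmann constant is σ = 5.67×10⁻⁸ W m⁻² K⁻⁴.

q ≈ 24000 W/m²

Each of the 4 gaps contributes resistance (2/ε − 1) = 2/0.82 − 1 = 1.439; total = 5.756.
q = σ(T₁⁴ − T₂⁴) / 5.756 = 5.67×10⁻⁸ × 2.43×10^12 / 5.756 = 24000 W/m².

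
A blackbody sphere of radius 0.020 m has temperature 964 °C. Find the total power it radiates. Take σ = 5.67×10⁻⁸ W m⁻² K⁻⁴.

P ≈ 667 W

A = 4πr² = 4π × (0.020)² = 5.03×10^-3 m².
964 °C = 1237 K.
P = σAT⁴ = 5.67×10⁻⁸ × 5.03×10^-3 × (1237)⁴ = 5.67×10⁻⁸ × 5.03×10^-3 × 2.34×10^12.
P = 667 W.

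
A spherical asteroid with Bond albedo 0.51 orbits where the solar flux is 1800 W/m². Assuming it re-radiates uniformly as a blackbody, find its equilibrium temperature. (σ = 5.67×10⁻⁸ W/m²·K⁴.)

Power absorbed = (1−a)S·πR²; power emitted = 4πR²σT⁴. Equating and cancelling πR²:
T = ((1−a)S / 4σ)^(1/4) = (882 / (4 × 5.67×10⁻⁸))^(1/4) = (3.89×10^9)^(1/4).
T = 250 K.

T ≈ 250 K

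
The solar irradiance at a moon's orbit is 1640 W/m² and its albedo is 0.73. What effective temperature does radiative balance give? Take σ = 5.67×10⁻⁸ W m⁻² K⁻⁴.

T ≈ 210 K

Power absorbed = (1−a)S·πR²; power emitted = 4πR²σT⁴. Equating and cancelling πR²:
T = ((1−a)S / 4σ)^(1/4) = (443 / (4 × 5.67×10⁻⁸))^(1/4) = (1.95×10^9)^(1/4).
T = 210 K.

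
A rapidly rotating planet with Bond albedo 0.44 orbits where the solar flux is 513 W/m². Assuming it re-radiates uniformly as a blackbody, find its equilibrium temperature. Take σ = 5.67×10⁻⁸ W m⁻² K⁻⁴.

Power absorbed = (1−a)S·πR²; power emitted = 4πR²σT⁴. Equating and cancelling πR²:
T = ((1−a)S / 4σ)^(1/4) = (287 / (4 × 5.67×10⁻⁸))^(1/4) = (1.27×10^9)^(1/4).
T = 189 K.

T ≈ 189 K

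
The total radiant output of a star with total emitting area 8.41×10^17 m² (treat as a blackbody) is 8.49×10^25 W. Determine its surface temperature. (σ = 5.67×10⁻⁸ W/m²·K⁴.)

From P = σAT⁴, T = (P / σA)^(1/4) = (8.49×10^25 / (5.67×10⁻⁸ × 8.41×10^17))^(1/4).
T = (1.78×10^15)^(1/4) = 6500 K.

T ≈ 6500 K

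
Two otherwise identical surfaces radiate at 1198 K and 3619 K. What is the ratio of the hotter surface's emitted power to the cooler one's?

P ∝ T⁴, so the ratio is (3619/1198)⁴ = (3.021)⁴ = 83.3.

ratio ≈ 83.3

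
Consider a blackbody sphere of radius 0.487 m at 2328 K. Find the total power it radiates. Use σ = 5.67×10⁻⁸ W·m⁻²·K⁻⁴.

P ≈ 4.96×10^6 W

A = 4πr² = 4π × (0.487)² = 2.98 m².
P = σAT⁴ = 5.67×10⁻⁸ × 2.98 × (2328)⁴ = 5.67×10⁻⁸ × 2.98 × 2.94×10^13.
P = 4.96×10^6 W.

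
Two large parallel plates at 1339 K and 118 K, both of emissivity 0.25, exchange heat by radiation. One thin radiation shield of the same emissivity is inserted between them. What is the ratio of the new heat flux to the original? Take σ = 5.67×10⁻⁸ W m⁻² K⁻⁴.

With N identical shields there are N+1 = 2 gaps in series, each with the same radiative resistance, so the flux falls to 1/(N+1) of its unshielded value.

ratio ≈ 0.500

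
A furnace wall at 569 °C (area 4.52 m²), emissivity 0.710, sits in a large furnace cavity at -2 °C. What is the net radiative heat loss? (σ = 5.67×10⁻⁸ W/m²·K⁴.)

Q ≈ 90500 W

Convert: 569 °C = 842 K; -2 °C = 271 K.
Q = εσA(T⁴ − T_s⁴). T⁴ − T_s⁴ = (842)⁴ − (271)⁴ = 5.03×10^11 − 5.39×10^9 = 4.97×10^11 K⁴.
Q = 0.710 × 5.67×10⁻⁸ × 4.52 × 4.97×10^11 = 90500 W.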